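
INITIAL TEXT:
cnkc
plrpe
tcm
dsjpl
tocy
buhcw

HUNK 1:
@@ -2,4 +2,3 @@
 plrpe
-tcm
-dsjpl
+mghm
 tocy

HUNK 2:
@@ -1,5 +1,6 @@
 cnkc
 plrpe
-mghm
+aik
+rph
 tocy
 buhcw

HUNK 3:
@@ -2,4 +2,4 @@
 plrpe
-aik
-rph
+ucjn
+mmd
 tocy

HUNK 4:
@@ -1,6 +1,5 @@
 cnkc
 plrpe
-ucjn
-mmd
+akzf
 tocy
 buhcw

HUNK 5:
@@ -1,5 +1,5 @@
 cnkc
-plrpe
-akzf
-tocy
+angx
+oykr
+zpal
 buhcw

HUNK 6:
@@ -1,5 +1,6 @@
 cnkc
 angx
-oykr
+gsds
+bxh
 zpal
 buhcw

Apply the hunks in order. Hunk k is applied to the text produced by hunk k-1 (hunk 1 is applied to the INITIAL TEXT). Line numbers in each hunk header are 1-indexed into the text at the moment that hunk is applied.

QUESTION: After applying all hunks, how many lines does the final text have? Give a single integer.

Answer: 6

Derivation:
Hunk 1: at line 2 remove [tcm,dsjpl] add [mghm] -> 5 lines: cnkc plrpe mghm tocy buhcw
Hunk 2: at line 1 remove [mghm] add [aik,rph] -> 6 lines: cnkc plrpe aik rph tocy buhcw
Hunk 3: at line 2 remove [aik,rph] add [ucjn,mmd] -> 6 lines: cnkc plrpe ucjn mmd tocy buhcw
Hunk 4: at line 1 remove [ucjn,mmd] add [akzf] -> 5 lines: cnkc plrpe akzf tocy buhcw
Hunk 5: at line 1 remove [plrpe,akzf,tocy] add [angx,oykr,zpal] -> 5 lines: cnkc angx oykr zpal buhcw
Hunk 6: at line 1 remove [oykr] add [gsds,bxh] -> 6 lines: cnkc angx gsds bxh zpal buhcw
Final line count: 6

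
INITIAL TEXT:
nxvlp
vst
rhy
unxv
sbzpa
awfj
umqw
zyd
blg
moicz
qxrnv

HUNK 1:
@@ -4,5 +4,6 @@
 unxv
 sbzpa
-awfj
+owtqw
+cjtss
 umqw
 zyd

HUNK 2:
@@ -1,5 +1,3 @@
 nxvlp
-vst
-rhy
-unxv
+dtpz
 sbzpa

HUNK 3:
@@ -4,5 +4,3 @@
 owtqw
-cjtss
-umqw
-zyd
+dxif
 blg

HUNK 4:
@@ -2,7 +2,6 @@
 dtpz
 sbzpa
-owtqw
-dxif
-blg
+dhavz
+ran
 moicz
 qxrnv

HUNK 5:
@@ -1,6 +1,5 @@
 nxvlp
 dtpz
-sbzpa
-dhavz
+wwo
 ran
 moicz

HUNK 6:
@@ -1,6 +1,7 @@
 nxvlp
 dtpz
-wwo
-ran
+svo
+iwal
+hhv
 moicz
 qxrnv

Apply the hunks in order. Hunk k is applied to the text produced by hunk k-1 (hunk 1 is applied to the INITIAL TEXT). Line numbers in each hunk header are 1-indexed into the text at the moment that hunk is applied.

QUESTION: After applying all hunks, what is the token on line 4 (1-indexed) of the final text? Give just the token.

Hunk 1: at line 4 remove [awfj] add [owtqw,cjtss] -> 12 lines: nxvlp vst rhy unxv sbzpa owtqw cjtss umqw zyd blg moicz qxrnv
Hunk 2: at line 1 remove [vst,rhy,unxv] add [dtpz] -> 10 lines: nxvlp dtpz sbzpa owtqw cjtss umqw zyd blg moicz qxrnv
Hunk 3: at line 4 remove [cjtss,umqw,zyd] add [dxif] -> 8 lines: nxvlp dtpz sbzpa owtqw dxif blg moicz qxrnv
Hunk 4: at line 2 remove [owtqw,dxif,blg] add [dhavz,ran] -> 7 lines: nxvlp dtpz sbzpa dhavz ran moicz qxrnv
Hunk 5: at line 1 remove [sbzpa,dhavz] add [wwo] -> 6 lines: nxvlp dtpz wwo ran moicz qxrnv
Hunk 6: at line 1 remove [wwo,ran] add [svo,iwal,hhv] -> 7 lines: nxvlp dtpz svo iwal hhv moicz qxrnv
Final line 4: iwal

Answer: iwal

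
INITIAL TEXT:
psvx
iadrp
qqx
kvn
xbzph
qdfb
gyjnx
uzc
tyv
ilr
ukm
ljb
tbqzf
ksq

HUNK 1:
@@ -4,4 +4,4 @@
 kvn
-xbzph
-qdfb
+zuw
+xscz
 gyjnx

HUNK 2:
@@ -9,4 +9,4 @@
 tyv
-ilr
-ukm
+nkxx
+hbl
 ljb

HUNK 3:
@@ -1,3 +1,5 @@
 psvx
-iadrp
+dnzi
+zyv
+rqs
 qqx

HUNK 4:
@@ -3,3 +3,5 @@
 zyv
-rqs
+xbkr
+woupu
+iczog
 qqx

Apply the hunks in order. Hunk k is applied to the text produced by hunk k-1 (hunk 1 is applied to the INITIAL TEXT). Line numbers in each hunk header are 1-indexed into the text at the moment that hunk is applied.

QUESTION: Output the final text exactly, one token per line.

Hunk 1: at line 4 remove [xbzph,qdfb] add [zuw,xscz] -> 14 lines: psvx iadrp qqx kvn zuw xscz gyjnx uzc tyv ilr ukm ljb tbqzf ksq
Hunk 2: at line 9 remove [ilr,ukm] add [nkxx,hbl] -> 14 lines: psvx iadrp qqx kvn zuw xscz gyjnx uzc tyv nkxx hbl ljb tbqzf ksq
Hunk 3: at line 1 remove [iadrp] add [dnzi,zyv,rqs] -> 16 lines: psvx dnzi zyv rqs qqx kvn zuw xscz gyjnx uzc tyv nkxx hbl ljb tbqzf ksq
Hunk 4: at line 3 remove [rqs] add [xbkr,woupu,iczog] -> 18 lines: psvx dnzi zyv xbkr woupu iczog qqx kvn zuw xscz gyjnx uzc tyv nkxx hbl ljb tbqzf ksq

Answer: psvx
dnzi
zyv
xbkr
woupu
iczog
qqx
kvn
zuw
xscz
gyjnx
uzc
tyv
nkxx
hbl
ljb
tbqzf
ksq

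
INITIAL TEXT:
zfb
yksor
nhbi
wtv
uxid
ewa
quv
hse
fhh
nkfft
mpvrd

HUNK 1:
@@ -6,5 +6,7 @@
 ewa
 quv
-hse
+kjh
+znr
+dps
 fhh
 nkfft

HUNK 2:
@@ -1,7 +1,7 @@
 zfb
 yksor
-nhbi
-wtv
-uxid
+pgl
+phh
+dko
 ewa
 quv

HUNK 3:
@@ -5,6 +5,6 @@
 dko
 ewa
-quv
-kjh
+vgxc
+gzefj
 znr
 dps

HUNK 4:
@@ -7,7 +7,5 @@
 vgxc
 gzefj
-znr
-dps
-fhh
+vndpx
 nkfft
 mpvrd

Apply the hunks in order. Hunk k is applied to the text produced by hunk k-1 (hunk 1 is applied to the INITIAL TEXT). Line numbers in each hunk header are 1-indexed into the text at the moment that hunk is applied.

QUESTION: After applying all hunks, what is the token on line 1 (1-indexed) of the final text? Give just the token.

Hunk 1: at line 6 remove [hse] add [kjh,znr,dps] -> 13 lines: zfb yksor nhbi wtv uxid ewa quv kjh znr dps fhh nkfft mpvrd
Hunk 2: at line 1 remove [nhbi,wtv,uxid] add [pgl,phh,dko] -> 13 lines: zfb yksor pgl phh dko ewa quv kjh znr dps fhh nkfft mpvrd
Hunk 3: at line 5 remove [quv,kjh] add [vgxc,gzefj] -> 13 lines: zfb yksor pgl phh dko ewa vgxc gzefj znr dps fhh nkfft mpvrd
Hunk 4: at line 7 remove [znr,dps,fhh] add [vndpx] -> 11 lines: zfb yksor pgl phh dko ewa vgxc gzefj vndpx nkfft mpvrd
Final line 1: zfb

Answer: zfb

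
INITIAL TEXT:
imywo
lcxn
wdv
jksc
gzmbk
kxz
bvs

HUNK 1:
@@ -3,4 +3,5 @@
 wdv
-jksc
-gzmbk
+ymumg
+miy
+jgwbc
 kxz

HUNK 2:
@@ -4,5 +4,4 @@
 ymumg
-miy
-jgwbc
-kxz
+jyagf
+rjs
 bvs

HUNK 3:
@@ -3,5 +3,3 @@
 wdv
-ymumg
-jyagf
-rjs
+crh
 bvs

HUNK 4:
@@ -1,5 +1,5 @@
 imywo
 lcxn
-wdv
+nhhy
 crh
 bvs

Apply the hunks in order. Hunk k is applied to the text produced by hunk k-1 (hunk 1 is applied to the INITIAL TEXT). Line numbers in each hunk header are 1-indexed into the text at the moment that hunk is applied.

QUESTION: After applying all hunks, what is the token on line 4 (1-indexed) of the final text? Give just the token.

Answer: crh

Derivation:
Hunk 1: at line 3 remove [jksc,gzmbk] add [ymumg,miy,jgwbc] -> 8 lines: imywo lcxn wdv ymumg miy jgwbc kxz bvs
Hunk 2: at line 4 remove [miy,jgwbc,kxz] add [jyagf,rjs] -> 7 lines: imywo lcxn wdv ymumg jyagf rjs bvs
Hunk 3: at line 3 remove [ymumg,jyagf,rjs] add [crh] -> 5 lines: imywo lcxn wdv crh bvs
Hunk 4: at line 1 remove [wdv] add [nhhy] -> 5 lines: imywo lcxn nhhy crh bvs
Final line 4: crh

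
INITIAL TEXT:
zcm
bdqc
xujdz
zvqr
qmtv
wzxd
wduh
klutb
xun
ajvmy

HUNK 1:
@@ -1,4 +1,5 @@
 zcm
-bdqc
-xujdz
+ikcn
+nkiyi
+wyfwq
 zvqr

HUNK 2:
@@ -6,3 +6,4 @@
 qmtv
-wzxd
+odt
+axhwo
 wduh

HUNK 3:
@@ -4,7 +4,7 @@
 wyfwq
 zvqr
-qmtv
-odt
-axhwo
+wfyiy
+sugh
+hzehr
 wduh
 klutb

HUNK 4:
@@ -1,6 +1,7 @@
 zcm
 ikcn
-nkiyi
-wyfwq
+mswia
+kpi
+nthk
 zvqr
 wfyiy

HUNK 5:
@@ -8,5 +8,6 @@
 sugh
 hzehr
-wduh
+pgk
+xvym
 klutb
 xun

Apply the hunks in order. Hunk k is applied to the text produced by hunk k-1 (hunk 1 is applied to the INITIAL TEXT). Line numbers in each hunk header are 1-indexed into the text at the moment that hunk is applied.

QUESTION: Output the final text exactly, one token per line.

Hunk 1: at line 1 remove [bdqc,xujdz] add [ikcn,nkiyi,wyfwq] -> 11 lines: zcm ikcn nkiyi wyfwq zvqr qmtv wzxd wduh klutb xun ajvmy
Hunk 2: at line 6 remove [wzxd] add [odt,axhwo] -> 12 lines: zcm ikcn nkiyi wyfwq zvqr qmtv odt axhwo wduh klutb xun ajvmy
Hunk 3: at line 4 remove [qmtv,odt,axhwo] add [wfyiy,sugh,hzehr] -> 12 lines: zcm ikcn nkiyi wyfwq zvqr wfyiy sugh hzehr wduh klutb xun ajvmy
Hunk 4: at line 1 remove [nkiyi,wyfwq] add [mswia,kpi,nthk] -> 13 lines: zcm ikcn mswia kpi nthk zvqr wfyiy sugh hzehr wduh klutb xun ajvmy
Hunk 5: at line 8 remove [wduh] add [pgk,xvym] -> 14 lines: zcm ikcn mswia kpi nthk zvqr wfyiy sugh hzehr pgk xvym klutb xun ajvmy

Answer: zcm
ikcn
mswia
kpi
nthk
zvqr
wfyiy
sugh
hzehr
pgk
xvym
klutb
xun
ajvmy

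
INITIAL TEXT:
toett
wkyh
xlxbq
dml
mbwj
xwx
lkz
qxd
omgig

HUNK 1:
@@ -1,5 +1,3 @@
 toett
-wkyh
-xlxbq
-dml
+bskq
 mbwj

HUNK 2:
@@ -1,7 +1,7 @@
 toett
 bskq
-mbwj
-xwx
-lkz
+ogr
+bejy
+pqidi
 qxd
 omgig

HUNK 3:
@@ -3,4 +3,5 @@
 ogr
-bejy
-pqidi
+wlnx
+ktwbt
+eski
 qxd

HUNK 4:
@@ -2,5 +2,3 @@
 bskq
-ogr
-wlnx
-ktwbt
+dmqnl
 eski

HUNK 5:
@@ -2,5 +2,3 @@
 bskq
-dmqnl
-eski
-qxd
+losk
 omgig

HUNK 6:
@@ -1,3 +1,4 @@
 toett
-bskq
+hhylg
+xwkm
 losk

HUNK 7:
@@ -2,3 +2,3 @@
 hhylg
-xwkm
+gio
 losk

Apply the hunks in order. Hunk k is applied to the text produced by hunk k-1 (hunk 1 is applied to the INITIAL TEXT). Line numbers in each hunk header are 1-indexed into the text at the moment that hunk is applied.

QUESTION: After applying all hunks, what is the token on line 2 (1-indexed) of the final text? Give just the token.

Hunk 1: at line 1 remove [wkyh,xlxbq,dml] add [bskq] -> 7 lines: toett bskq mbwj xwx lkz qxd omgig
Hunk 2: at line 1 remove [mbwj,xwx,lkz] add [ogr,bejy,pqidi] -> 7 lines: toett bskq ogr bejy pqidi qxd omgig
Hunk 3: at line 3 remove [bejy,pqidi] add [wlnx,ktwbt,eski] -> 8 lines: toett bskq ogr wlnx ktwbt eski qxd omgig
Hunk 4: at line 2 remove [ogr,wlnx,ktwbt] add [dmqnl] -> 6 lines: toett bskq dmqnl eski qxd omgig
Hunk 5: at line 2 remove [dmqnl,eski,qxd] add [losk] -> 4 lines: toett bskq losk omgig
Hunk 6: at line 1 remove [bskq] add [hhylg,xwkm] -> 5 lines: toett hhylg xwkm losk omgig
Hunk 7: at line 2 remove [xwkm] add [gio] -> 5 lines: toett hhylg gio losk omgig
Final line 2: hhylg

Answer: hhylg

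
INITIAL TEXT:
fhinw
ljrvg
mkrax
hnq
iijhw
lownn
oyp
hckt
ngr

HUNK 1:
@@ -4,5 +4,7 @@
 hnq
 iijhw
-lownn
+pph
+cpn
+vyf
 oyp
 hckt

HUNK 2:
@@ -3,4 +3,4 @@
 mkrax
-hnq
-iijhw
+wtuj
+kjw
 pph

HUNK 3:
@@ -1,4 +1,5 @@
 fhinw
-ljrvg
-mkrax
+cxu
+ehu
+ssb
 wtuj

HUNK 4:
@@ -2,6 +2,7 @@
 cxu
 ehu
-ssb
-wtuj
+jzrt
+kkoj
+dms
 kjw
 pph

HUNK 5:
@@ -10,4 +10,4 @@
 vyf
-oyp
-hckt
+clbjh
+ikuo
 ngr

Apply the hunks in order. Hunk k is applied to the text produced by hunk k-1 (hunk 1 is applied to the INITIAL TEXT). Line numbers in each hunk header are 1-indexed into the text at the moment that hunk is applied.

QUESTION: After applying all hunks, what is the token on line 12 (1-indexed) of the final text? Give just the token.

Hunk 1: at line 4 remove [lownn] add [pph,cpn,vyf] -> 11 lines: fhinw ljrvg mkrax hnq iijhw pph cpn vyf oyp hckt ngr
Hunk 2: at line 3 remove [hnq,iijhw] add [wtuj,kjw] -> 11 lines: fhinw ljrvg mkrax wtuj kjw pph cpn vyf oyp hckt ngr
Hunk 3: at line 1 remove [ljrvg,mkrax] add [cxu,ehu,ssb] -> 12 lines: fhinw cxu ehu ssb wtuj kjw pph cpn vyf oyp hckt ngr
Hunk 4: at line 2 remove [ssb,wtuj] add [jzrt,kkoj,dms] -> 13 lines: fhinw cxu ehu jzrt kkoj dms kjw pph cpn vyf oyp hckt ngr
Hunk 5: at line 10 remove [oyp,hckt] add [clbjh,ikuo] -> 13 lines: fhinw cxu ehu jzrt kkoj dms kjw pph cpn vyf clbjh ikuo ngr
Final line 12: ikuo

Answer: ikuo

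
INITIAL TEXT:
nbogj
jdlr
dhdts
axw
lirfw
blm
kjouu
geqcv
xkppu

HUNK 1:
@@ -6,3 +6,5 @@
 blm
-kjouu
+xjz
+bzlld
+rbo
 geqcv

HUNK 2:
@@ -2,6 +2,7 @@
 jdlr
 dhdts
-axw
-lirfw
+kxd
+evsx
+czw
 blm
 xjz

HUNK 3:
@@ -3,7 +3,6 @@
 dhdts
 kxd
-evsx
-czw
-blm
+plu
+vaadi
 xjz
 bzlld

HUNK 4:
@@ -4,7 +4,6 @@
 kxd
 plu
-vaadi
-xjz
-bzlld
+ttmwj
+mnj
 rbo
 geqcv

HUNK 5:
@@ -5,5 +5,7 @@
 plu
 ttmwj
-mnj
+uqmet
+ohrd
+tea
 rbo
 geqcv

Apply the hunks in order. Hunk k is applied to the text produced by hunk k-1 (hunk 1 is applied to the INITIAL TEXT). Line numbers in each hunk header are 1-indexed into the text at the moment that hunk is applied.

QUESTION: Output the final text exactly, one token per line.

Hunk 1: at line 6 remove [kjouu] add [xjz,bzlld,rbo] -> 11 lines: nbogj jdlr dhdts axw lirfw blm xjz bzlld rbo geqcv xkppu
Hunk 2: at line 2 remove [axw,lirfw] add [kxd,evsx,czw] -> 12 lines: nbogj jdlr dhdts kxd evsx czw blm xjz bzlld rbo geqcv xkppu
Hunk 3: at line 3 remove [evsx,czw,blm] add [plu,vaadi] -> 11 lines: nbogj jdlr dhdts kxd plu vaadi xjz bzlld rbo geqcv xkppu
Hunk 4: at line 4 remove [vaadi,xjz,bzlld] add [ttmwj,mnj] -> 10 lines: nbogj jdlr dhdts kxd plu ttmwj mnj rbo geqcv xkppu
Hunk 5: at line 5 remove [mnj] add [uqmet,ohrd,tea] -> 12 lines: nbogj jdlr dhdts kxd plu ttmwj uqmet ohrd tea rbo geqcv xkppu

Answer: nbogj
jdlr
dhdts
kxd
plu
ttmwj
uqmet
ohrd
tea
rbo
geqcv
xkppu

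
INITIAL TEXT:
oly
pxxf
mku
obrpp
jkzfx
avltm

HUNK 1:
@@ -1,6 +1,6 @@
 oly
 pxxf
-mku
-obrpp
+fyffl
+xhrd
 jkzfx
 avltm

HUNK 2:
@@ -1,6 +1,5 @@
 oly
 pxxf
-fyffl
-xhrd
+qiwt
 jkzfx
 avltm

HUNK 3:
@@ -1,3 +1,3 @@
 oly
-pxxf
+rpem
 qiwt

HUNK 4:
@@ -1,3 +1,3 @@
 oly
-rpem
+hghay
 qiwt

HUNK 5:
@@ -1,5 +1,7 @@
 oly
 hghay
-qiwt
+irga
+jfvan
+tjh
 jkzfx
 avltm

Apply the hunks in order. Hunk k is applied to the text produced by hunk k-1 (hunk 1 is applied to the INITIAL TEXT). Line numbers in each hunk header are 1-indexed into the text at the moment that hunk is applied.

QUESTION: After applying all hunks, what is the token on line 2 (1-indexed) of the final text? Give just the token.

Answer: hghay

Derivation:
Hunk 1: at line 1 remove [mku,obrpp] add [fyffl,xhrd] -> 6 lines: oly pxxf fyffl xhrd jkzfx avltm
Hunk 2: at line 1 remove [fyffl,xhrd] add [qiwt] -> 5 lines: oly pxxf qiwt jkzfx avltm
Hunk 3: at line 1 remove [pxxf] add [rpem] -> 5 lines: oly rpem qiwt jkzfx avltm
Hunk 4: at line 1 remove [rpem] add [hghay] -> 5 lines: oly hghay qiwt jkzfx avltm
Hunk 5: at line 1 remove [qiwt] add [irga,jfvan,tjh] -> 7 lines: oly hghay irga jfvan tjh jkzfx avltm
Final line 2: hghay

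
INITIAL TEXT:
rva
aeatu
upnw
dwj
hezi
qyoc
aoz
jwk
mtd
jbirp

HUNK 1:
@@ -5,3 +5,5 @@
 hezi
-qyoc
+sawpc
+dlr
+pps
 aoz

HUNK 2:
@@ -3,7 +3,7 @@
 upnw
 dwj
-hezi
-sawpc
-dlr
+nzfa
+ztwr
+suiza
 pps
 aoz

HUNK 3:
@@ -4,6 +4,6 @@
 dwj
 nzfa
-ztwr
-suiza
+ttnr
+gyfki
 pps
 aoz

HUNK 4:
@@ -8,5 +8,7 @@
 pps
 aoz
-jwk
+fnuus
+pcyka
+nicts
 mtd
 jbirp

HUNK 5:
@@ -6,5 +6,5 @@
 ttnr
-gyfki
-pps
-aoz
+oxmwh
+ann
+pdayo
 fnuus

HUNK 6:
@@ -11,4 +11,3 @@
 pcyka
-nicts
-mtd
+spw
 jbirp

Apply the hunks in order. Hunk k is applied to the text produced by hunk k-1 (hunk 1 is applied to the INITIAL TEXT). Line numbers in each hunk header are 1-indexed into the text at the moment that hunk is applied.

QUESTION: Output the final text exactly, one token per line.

Answer: rva
aeatu
upnw
dwj
nzfa
ttnr
oxmwh
ann
pdayo
fnuus
pcyka
spw
jbirp

Derivation:
Hunk 1: at line 5 remove [qyoc] add [sawpc,dlr,pps] -> 12 lines: rva aeatu upnw dwj hezi sawpc dlr pps aoz jwk mtd jbirp
Hunk 2: at line 3 remove [hezi,sawpc,dlr] add [nzfa,ztwr,suiza] -> 12 lines: rva aeatu upnw dwj nzfa ztwr suiza pps aoz jwk mtd jbirp
Hunk 3: at line 4 remove [ztwr,suiza] add [ttnr,gyfki] -> 12 lines: rva aeatu upnw dwj nzfa ttnr gyfki pps aoz jwk mtd jbirp
Hunk 4: at line 8 remove [jwk] add [fnuus,pcyka,nicts] -> 14 lines: rva aeatu upnw dwj nzfa ttnr gyfki pps aoz fnuus pcyka nicts mtd jbirp
Hunk 5: at line 6 remove [gyfki,pps,aoz] add [oxmwh,ann,pdayo] -> 14 lines: rva aeatu upnw dwj nzfa ttnr oxmwh ann pdayo fnuus pcyka nicts mtd jbirp
Hunk 6: at line 11 remove [nicts,mtd] add [spw] -> 13 lines: rva aeatu upnw dwj nzfa ttnr oxmwh ann pdayo fnuus pcyka spw jbirp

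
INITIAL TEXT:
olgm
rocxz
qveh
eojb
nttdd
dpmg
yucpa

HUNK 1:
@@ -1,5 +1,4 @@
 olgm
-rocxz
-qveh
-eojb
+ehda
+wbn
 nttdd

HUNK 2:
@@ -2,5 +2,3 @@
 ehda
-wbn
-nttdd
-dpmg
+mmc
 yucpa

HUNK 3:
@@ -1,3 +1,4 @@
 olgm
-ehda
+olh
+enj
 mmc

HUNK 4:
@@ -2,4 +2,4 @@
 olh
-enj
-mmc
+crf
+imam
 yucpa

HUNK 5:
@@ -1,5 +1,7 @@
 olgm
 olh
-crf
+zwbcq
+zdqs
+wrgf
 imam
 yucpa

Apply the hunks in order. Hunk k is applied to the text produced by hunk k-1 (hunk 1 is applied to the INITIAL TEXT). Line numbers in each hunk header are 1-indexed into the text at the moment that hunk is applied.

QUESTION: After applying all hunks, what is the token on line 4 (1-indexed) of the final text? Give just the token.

Hunk 1: at line 1 remove [rocxz,qveh,eojb] add [ehda,wbn] -> 6 lines: olgm ehda wbn nttdd dpmg yucpa
Hunk 2: at line 2 remove [wbn,nttdd,dpmg] add [mmc] -> 4 lines: olgm ehda mmc yucpa
Hunk 3: at line 1 remove [ehda] add [olh,enj] -> 5 lines: olgm olh enj mmc yucpa
Hunk 4: at line 2 remove [enj,mmc] add [crf,imam] -> 5 lines: olgm olh crf imam yucpa
Hunk 5: at line 1 remove [crf] add [zwbcq,zdqs,wrgf] -> 7 lines: olgm olh zwbcq zdqs wrgf imam yucpa
Final line 4: zdqs

Answer: zdqs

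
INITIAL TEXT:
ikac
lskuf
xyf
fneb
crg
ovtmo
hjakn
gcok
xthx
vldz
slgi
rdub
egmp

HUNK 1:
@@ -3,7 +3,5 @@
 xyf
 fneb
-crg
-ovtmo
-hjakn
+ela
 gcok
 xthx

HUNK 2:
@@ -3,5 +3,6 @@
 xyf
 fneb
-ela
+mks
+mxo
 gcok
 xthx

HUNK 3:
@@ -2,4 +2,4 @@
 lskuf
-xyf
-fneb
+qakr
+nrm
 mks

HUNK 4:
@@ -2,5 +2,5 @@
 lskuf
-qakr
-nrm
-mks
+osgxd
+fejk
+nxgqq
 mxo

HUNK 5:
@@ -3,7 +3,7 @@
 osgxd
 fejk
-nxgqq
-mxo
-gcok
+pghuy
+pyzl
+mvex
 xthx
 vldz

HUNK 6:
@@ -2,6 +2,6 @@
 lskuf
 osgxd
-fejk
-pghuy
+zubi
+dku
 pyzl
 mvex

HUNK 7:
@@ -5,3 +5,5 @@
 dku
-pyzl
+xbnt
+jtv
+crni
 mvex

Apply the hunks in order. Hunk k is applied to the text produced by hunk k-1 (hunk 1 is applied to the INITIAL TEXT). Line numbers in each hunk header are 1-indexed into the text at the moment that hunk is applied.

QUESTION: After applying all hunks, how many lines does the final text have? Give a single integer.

Hunk 1: at line 3 remove [crg,ovtmo,hjakn] add [ela] -> 11 lines: ikac lskuf xyf fneb ela gcok xthx vldz slgi rdub egmp
Hunk 2: at line 3 remove [ela] add [mks,mxo] -> 12 lines: ikac lskuf xyf fneb mks mxo gcok xthx vldz slgi rdub egmp
Hunk 3: at line 2 remove [xyf,fneb] add [qakr,nrm] -> 12 lines: ikac lskuf qakr nrm mks mxo gcok xthx vldz slgi rdub egmp
Hunk 4: at line 2 remove [qakr,nrm,mks] add [osgxd,fejk,nxgqq] -> 12 lines: ikac lskuf osgxd fejk nxgqq mxo gcok xthx vldz slgi rdub egmp
Hunk 5: at line 3 remove [nxgqq,mxo,gcok] add [pghuy,pyzl,mvex] -> 12 lines: ikac lskuf osgxd fejk pghuy pyzl mvex xthx vldz slgi rdub egmp
Hunk 6: at line 2 remove [fejk,pghuy] add [zubi,dku] -> 12 lines: ikac lskuf osgxd zubi dku pyzl mvex xthx vldz slgi rdub egmp
Hunk 7: at line 5 remove [pyzl] add [xbnt,jtv,crni] -> 14 lines: ikac lskuf osgxd zubi dku xbnt jtv crni mvex xthx vldz slgi rdub egmp
Final line count: 14

Answer: 14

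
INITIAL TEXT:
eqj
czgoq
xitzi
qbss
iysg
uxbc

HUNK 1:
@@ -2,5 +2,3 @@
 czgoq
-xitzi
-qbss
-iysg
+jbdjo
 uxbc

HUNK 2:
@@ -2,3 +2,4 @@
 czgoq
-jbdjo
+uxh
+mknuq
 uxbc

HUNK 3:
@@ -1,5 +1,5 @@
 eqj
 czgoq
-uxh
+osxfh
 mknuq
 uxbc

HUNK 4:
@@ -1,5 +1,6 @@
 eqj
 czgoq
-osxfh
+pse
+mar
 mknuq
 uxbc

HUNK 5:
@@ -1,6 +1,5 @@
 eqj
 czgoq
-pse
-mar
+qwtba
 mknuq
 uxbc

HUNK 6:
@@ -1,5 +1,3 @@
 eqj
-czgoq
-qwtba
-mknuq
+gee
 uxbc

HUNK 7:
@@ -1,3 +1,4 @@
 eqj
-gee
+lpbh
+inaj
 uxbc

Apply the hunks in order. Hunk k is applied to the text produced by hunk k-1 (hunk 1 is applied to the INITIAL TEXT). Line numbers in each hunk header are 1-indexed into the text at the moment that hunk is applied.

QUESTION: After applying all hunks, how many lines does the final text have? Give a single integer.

Answer: 4

Derivation:
Hunk 1: at line 2 remove [xitzi,qbss,iysg] add [jbdjo] -> 4 lines: eqj czgoq jbdjo uxbc
Hunk 2: at line 2 remove [jbdjo] add [uxh,mknuq] -> 5 lines: eqj czgoq uxh mknuq uxbc
Hunk 3: at line 1 remove [uxh] add [osxfh] -> 5 lines: eqj czgoq osxfh mknuq uxbc
Hunk 4: at line 1 remove [osxfh] add [pse,mar] -> 6 lines: eqj czgoq pse mar mknuq uxbc
Hunk 5: at line 1 remove [pse,mar] add [qwtba] -> 5 lines: eqj czgoq qwtba mknuq uxbc
Hunk 6: at line 1 remove [czgoq,qwtba,mknuq] add [gee] -> 3 lines: eqj gee uxbc
Hunk 7: at line 1 remove [gee] add [lpbh,inaj] -> 4 lines: eqj lpbh inaj uxbc
Final line count: 4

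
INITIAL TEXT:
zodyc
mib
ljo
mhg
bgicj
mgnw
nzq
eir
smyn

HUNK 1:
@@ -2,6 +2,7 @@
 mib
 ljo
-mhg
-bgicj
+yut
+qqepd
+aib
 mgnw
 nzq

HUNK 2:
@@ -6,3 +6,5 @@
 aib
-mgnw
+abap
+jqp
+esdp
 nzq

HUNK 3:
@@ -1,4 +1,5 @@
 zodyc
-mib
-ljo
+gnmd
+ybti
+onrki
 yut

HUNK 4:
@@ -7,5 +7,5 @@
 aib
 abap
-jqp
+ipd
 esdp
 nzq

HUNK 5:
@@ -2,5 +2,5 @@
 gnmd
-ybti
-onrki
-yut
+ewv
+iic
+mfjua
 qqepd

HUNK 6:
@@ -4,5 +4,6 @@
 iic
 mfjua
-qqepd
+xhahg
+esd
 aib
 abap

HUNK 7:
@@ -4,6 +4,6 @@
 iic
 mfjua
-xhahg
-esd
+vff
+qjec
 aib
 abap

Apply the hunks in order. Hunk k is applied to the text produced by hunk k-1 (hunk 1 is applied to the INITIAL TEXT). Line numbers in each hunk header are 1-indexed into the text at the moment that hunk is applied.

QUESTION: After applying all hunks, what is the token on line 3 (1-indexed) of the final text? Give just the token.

Answer: ewv

Derivation:
Hunk 1: at line 2 remove [mhg,bgicj] add [yut,qqepd,aib] -> 10 lines: zodyc mib ljo yut qqepd aib mgnw nzq eir smyn
Hunk 2: at line 6 remove [mgnw] add [abap,jqp,esdp] -> 12 lines: zodyc mib ljo yut qqepd aib abap jqp esdp nzq eir smyn
Hunk 3: at line 1 remove [mib,ljo] add [gnmd,ybti,onrki] -> 13 lines: zodyc gnmd ybti onrki yut qqepd aib abap jqp esdp nzq eir smyn
Hunk 4: at line 7 remove [jqp] add [ipd] -> 13 lines: zodyc gnmd ybti onrki yut qqepd aib abap ipd esdp nzq eir smyn
Hunk 5: at line 2 remove [ybti,onrki,yut] add [ewv,iic,mfjua] -> 13 lines: zodyc gnmd ewv iic mfjua qqepd aib abap ipd esdp nzq eir smyn
Hunk 6: at line 4 remove [qqepd] add [xhahg,esd] -> 14 lines: zodyc gnmd ewv iic mfjua xhahg esd aib abap ipd esdp nzq eir smyn
Hunk 7: at line 4 remove [xhahg,esd] add [vff,qjec] -> 14 lines: zodyc gnmd ewv iic mfjua vff qjec aib abap ipd esdp nzq eir smyn
Final line 3: ewv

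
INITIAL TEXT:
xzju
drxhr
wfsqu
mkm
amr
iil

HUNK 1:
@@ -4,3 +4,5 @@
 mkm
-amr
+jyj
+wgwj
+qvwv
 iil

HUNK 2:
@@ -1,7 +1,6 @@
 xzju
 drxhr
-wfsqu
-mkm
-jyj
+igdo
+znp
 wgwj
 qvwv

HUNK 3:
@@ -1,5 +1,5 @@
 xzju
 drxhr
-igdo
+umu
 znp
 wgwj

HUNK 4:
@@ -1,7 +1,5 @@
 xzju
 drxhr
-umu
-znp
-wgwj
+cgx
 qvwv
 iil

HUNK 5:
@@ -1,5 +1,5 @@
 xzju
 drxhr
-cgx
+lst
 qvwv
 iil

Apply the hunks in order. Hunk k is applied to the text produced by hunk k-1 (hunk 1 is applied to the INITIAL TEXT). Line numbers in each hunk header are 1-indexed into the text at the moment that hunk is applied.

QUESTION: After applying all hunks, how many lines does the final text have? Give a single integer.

Answer: 5

Derivation:
Hunk 1: at line 4 remove [amr] add [jyj,wgwj,qvwv] -> 8 lines: xzju drxhr wfsqu mkm jyj wgwj qvwv iil
Hunk 2: at line 1 remove [wfsqu,mkm,jyj] add [igdo,znp] -> 7 lines: xzju drxhr igdo znp wgwj qvwv iil
Hunk 3: at line 1 remove [igdo] add [umu] -> 7 lines: xzju drxhr umu znp wgwj qvwv iil
Hunk 4: at line 1 remove [umu,znp,wgwj] add [cgx] -> 5 lines: xzju drxhr cgx qvwv iil
Hunk 5: at line 1 remove [cgx] add [lst] -> 5 lines: xzju drxhr lst qvwv iil
Final line count: 5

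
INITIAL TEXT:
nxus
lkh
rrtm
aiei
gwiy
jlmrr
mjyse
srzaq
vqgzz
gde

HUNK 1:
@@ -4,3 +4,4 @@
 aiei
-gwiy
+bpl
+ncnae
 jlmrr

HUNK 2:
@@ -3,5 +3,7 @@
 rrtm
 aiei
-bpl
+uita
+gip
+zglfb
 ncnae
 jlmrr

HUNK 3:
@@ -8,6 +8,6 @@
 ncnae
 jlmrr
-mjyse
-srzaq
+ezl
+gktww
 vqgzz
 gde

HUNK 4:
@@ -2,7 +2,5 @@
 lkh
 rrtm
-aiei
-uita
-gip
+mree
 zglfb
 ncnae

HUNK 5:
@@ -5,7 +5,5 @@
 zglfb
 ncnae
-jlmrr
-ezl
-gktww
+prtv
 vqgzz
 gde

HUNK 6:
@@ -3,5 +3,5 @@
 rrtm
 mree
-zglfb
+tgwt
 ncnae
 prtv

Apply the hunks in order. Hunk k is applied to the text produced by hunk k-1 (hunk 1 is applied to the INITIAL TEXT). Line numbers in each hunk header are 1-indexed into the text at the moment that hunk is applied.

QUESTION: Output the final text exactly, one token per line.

Answer: nxus
lkh
rrtm
mree
tgwt
ncnae
prtv
vqgzz
gde

Derivation:
Hunk 1: at line 4 remove [gwiy] add [bpl,ncnae] -> 11 lines: nxus lkh rrtm aiei bpl ncnae jlmrr mjyse srzaq vqgzz gde
Hunk 2: at line 3 remove [bpl] add [uita,gip,zglfb] -> 13 lines: nxus lkh rrtm aiei uita gip zglfb ncnae jlmrr mjyse srzaq vqgzz gde
Hunk 3: at line 8 remove [mjyse,srzaq] add [ezl,gktww] -> 13 lines: nxus lkh rrtm aiei uita gip zglfb ncnae jlmrr ezl gktww vqgzz gde
Hunk 4: at line 2 remove [aiei,uita,gip] add [mree] -> 11 lines: nxus lkh rrtm mree zglfb ncnae jlmrr ezl gktww vqgzz gde
Hunk 5: at line 5 remove [jlmrr,ezl,gktww] add [prtv] -> 9 lines: nxus lkh rrtm mree zglfb ncnae prtv vqgzz gde
Hunk 6: at line 3 remove [zglfb] add [tgwt] -> 9 lines: nxus lkh rrtm mree tgwt ncnae prtv vqgzz gde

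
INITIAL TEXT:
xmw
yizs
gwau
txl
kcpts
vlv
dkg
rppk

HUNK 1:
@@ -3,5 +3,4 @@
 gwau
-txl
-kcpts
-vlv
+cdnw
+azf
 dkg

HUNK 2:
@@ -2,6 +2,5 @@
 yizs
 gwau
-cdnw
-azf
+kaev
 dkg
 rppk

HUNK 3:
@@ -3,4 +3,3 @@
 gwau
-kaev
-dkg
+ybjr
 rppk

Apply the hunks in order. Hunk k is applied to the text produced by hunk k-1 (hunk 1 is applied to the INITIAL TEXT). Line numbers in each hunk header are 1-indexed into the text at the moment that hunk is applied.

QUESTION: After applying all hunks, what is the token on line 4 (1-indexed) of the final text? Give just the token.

Hunk 1: at line 3 remove [txl,kcpts,vlv] add [cdnw,azf] -> 7 lines: xmw yizs gwau cdnw azf dkg rppk
Hunk 2: at line 2 remove [cdnw,azf] add [kaev] -> 6 lines: xmw yizs gwau kaev dkg rppk
Hunk 3: at line 3 remove [kaev,dkg] add [ybjr] -> 5 lines: xmw yizs gwau ybjr rppk
Final line 4: ybjr

Answer: ybjr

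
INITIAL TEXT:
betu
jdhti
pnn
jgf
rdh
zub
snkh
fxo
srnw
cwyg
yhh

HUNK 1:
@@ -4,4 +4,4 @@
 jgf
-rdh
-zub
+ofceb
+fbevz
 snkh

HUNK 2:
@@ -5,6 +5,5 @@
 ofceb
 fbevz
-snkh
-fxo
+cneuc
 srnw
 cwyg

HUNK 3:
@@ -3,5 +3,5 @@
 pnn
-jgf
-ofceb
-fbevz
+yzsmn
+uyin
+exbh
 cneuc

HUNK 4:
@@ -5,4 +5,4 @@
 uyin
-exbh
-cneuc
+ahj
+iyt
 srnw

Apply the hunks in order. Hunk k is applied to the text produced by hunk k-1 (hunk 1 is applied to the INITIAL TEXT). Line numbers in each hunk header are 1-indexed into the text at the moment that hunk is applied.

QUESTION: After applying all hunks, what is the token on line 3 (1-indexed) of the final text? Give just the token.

Hunk 1: at line 4 remove [rdh,zub] add [ofceb,fbevz] -> 11 lines: betu jdhti pnn jgf ofceb fbevz snkh fxo srnw cwyg yhh
Hunk 2: at line 5 remove [snkh,fxo] add [cneuc] -> 10 lines: betu jdhti pnn jgf ofceb fbevz cneuc srnw cwyg yhh
Hunk 3: at line 3 remove [jgf,ofceb,fbevz] add [yzsmn,uyin,exbh] -> 10 lines: betu jdhti pnn yzsmn uyin exbh cneuc srnw cwyg yhh
Hunk 4: at line 5 remove [exbh,cneuc] add [ahj,iyt] -> 10 lines: betu jdhti pnn yzsmn uyin ahj iyt srnw cwyg yhh
Final line 3: pnn

Answer: pnn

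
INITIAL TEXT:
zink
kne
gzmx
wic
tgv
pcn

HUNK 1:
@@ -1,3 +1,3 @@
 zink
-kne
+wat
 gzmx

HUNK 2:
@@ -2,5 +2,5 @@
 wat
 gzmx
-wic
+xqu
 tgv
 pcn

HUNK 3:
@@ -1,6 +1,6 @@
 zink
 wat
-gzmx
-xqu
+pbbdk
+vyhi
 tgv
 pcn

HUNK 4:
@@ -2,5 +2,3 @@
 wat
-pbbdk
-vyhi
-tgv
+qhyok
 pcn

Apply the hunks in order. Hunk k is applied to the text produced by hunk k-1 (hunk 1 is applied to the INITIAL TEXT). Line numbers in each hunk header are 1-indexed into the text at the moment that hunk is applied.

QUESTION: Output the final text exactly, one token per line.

Answer: zink
wat
qhyok
pcn

Derivation:
Hunk 1: at line 1 remove [kne] add [wat] -> 6 lines: zink wat gzmx wic tgv pcn
Hunk 2: at line 2 remove [wic] add [xqu] -> 6 lines: zink wat gzmx xqu tgv pcn
Hunk 3: at line 1 remove [gzmx,xqu] add [pbbdk,vyhi] -> 6 lines: zink wat pbbdk vyhi tgv pcn
Hunk 4: at line 2 remove [pbbdk,vyhi,tgv] add [qhyok] -> 4 lines: zink wat qhyok pcn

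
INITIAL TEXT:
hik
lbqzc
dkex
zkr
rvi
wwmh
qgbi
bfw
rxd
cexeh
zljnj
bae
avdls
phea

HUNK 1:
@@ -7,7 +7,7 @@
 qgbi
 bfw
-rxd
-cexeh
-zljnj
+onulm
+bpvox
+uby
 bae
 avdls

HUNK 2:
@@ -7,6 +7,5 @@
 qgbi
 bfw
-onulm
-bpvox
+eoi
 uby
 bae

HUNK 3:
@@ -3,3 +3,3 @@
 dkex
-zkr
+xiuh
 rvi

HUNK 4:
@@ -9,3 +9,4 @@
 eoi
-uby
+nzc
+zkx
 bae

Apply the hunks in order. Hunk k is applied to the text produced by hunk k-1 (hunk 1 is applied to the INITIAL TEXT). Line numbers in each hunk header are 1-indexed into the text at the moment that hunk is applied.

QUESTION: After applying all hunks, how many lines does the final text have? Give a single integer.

Answer: 14

Derivation:
Hunk 1: at line 7 remove [rxd,cexeh,zljnj] add [onulm,bpvox,uby] -> 14 lines: hik lbqzc dkex zkr rvi wwmh qgbi bfw onulm bpvox uby bae avdls phea
Hunk 2: at line 7 remove [onulm,bpvox] add [eoi] -> 13 lines: hik lbqzc dkex zkr rvi wwmh qgbi bfw eoi uby bae avdls phea
Hunk 3: at line 3 remove [zkr] add [xiuh] -> 13 lines: hik lbqzc dkex xiuh rvi wwmh qgbi bfw eoi uby bae avdls phea
Hunk 4: at line 9 remove [uby] add [nzc,zkx] -> 14 lines: hik lbqzc dkex xiuh rvi wwmh qgbi bfw eoi nzc zkx bae avdls phea
Final line count: 14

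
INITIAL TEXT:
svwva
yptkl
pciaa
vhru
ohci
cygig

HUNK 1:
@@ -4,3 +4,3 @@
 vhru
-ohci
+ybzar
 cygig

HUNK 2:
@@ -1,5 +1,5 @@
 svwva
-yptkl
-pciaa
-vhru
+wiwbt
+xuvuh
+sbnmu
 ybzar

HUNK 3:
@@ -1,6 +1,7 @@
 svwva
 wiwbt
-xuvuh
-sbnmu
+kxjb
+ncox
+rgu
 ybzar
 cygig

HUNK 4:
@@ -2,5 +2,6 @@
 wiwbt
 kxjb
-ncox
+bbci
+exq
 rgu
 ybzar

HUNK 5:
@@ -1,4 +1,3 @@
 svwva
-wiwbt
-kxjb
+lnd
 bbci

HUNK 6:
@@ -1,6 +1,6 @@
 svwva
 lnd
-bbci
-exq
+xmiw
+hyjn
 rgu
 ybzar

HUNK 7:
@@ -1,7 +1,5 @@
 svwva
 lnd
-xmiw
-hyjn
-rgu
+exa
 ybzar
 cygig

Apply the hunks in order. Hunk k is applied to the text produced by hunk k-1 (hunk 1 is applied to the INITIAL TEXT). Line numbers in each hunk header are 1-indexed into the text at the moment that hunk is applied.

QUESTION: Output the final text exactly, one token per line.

Answer: svwva
lnd
exa
ybzar
cygig

Derivation:
Hunk 1: at line 4 remove [ohci] add [ybzar] -> 6 lines: svwva yptkl pciaa vhru ybzar cygig
Hunk 2: at line 1 remove [yptkl,pciaa,vhru] add [wiwbt,xuvuh,sbnmu] -> 6 lines: svwva wiwbt xuvuh sbnmu ybzar cygig
Hunk 3: at line 1 remove [xuvuh,sbnmu] add [kxjb,ncox,rgu] -> 7 lines: svwva wiwbt kxjb ncox rgu ybzar cygig
Hunk 4: at line 2 remove [ncox] add [bbci,exq] -> 8 lines: svwva wiwbt kxjb bbci exq rgu ybzar cygig
Hunk 5: at line 1 remove [wiwbt,kxjb] add [lnd] -> 7 lines: svwva lnd bbci exq rgu ybzar cygig
Hunk 6: at line 1 remove [bbci,exq] add [xmiw,hyjn] -> 7 lines: svwva lnd xmiw hyjn rgu ybzar cygig
Hunk 7: at line 1 remove [xmiw,hyjn,rgu] add [exa] -> 5 lines: svwva lnd exa ybzar cygig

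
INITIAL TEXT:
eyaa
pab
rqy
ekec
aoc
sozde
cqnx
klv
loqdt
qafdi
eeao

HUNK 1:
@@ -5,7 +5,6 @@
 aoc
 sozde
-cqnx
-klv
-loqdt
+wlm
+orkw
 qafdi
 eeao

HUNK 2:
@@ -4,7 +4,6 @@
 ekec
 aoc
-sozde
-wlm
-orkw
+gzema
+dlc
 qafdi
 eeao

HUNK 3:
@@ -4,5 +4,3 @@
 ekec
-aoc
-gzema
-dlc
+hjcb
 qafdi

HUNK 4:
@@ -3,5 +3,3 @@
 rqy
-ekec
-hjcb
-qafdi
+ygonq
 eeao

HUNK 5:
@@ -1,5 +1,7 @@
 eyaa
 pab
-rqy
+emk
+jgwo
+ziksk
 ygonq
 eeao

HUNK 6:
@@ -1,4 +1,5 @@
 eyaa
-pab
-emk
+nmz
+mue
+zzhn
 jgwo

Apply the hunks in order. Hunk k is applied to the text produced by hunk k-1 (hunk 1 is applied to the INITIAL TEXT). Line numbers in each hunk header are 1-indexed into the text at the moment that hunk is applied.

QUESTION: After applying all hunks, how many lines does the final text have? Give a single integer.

Answer: 8

Derivation:
Hunk 1: at line 5 remove [cqnx,klv,loqdt] add [wlm,orkw] -> 10 lines: eyaa pab rqy ekec aoc sozde wlm orkw qafdi eeao
Hunk 2: at line 4 remove [sozde,wlm,orkw] add [gzema,dlc] -> 9 lines: eyaa pab rqy ekec aoc gzema dlc qafdi eeao
Hunk 3: at line 4 remove [aoc,gzema,dlc] add [hjcb] -> 7 lines: eyaa pab rqy ekec hjcb qafdi eeao
Hunk 4: at line 3 remove [ekec,hjcb,qafdi] add [ygonq] -> 5 lines: eyaa pab rqy ygonq eeao
Hunk 5: at line 1 remove [rqy] add [emk,jgwo,ziksk] -> 7 lines: eyaa pab emk jgwo ziksk ygonq eeao
Hunk 6: at line 1 remove [pab,emk] add [nmz,mue,zzhn] -> 8 lines: eyaa nmz mue zzhn jgwo ziksk ygonq eeao
Final line count: 8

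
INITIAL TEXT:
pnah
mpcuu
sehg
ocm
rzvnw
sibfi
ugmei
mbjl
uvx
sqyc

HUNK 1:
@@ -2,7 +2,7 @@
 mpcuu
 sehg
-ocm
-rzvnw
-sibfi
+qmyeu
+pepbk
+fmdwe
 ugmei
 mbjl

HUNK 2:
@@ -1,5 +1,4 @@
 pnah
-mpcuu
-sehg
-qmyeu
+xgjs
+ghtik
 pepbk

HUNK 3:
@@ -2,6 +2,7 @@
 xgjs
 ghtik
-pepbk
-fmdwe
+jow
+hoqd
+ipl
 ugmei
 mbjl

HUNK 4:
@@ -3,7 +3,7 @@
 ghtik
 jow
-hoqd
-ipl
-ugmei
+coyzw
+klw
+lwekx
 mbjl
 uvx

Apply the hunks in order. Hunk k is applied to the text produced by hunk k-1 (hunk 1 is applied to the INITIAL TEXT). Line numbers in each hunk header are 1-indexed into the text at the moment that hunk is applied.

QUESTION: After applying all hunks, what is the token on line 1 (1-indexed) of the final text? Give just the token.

Hunk 1: at line 2 remove [ocm,rzvnw,sibfi] add [qmyeu,pepbk,fmdwe] -> 10 lines: pnah mpcuu sehg qmyeu pepbk fmdwe ugmei mbjl uvx sqyc
Hunk 2: at line 1 remove [mpcuu,sehg,qmyeu] add [xgjs,ghtik] -> 9 lines: pnah xgjs ghtik pepbk fmdwe ugmei mbjl uvx sqyc
Hunk 3: at line 2 remove [pepbk,fmdwe] add [jow,hoqd,ipl] -> 10 lines: pnah xgjs ghtik jow hoqd ipl ugmei mbjl uvx sqyc
Hunk 4: at line 3 remove [hoqd,ipl,ugmei] add [coyzw,klw,lwekx] -> 10 lines: pnah xgjs ghtik jow coyzw klw lwekx mbjl uvx sqyc
Final line 1: pnah

Answer: pnah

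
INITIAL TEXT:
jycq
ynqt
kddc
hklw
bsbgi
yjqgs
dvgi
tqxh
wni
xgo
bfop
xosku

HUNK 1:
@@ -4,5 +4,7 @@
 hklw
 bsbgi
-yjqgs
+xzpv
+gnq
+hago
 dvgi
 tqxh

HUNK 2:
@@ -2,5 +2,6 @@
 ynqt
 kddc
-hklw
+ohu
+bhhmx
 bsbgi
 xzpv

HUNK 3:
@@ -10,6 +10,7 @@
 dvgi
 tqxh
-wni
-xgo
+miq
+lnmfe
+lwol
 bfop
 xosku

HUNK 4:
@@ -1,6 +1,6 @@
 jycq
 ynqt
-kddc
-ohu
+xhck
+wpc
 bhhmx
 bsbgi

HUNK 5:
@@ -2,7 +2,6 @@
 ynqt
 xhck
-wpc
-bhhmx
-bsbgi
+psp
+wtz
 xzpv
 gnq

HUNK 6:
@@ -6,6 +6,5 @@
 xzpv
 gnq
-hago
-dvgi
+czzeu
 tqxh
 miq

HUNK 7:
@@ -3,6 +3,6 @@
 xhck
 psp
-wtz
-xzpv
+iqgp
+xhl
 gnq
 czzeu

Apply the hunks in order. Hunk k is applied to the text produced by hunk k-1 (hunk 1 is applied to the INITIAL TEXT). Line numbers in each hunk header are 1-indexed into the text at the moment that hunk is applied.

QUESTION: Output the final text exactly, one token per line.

Answer: jycq
ynqt
xhck
psp
iqgp
xhl
gnq
czzeu
tqxh
miq
lnmfe
lwol
bfop
xosku

Derivation:
Hunk 1: at line 4 remove [yjqgs] add [xzpv,gnq,hago] -> 14 lines: jycq ynqt kddc hklw bsbgi xzpv gnq hago dvgi tqxh wni xgo bfop xosku
Hunk 2: at line 2 remove [hklw] add [ohu,bhhmx] -> 15 lines: jycq ynqt kddc ohu bhhmx bsbgi xzpv gnq hago dvgi tqxh wni xgo bfop xosku
Hunk 3: at line 10 remove [wni,xgo] add [miq,lnmfe,lwol] -> 16 lines: jycq ynqt kddc ohu bhhmx bsbgi xzpv gnq hago dvgi tqxh miq lnmfe lwol bfop xosku
Hunk 4: at line 1 remove [kddc,ohu] add [xhck,wpc] -> 16 lines: jycq ynqt xhck wpc bhhmx bsbgi xzpv gnq hago dvgi tqxh miq lnmfe lwol bfop xosku
Hunk 5: at line 2 remove [wpc,bhhmx,bsbgi] add [psp,wtz] -> 15 lines: jycq ynqt xhck psp wtz xzpv gnq hago dvgi tqxh miq lnmfe lwol bfop xosku
Hunk 6: at line 6 remove [hago,dvgi] add [czzeu] -> 14 lines: jycq ynqt xhck psp wtz xzpv gnq czzeu tqxh miq lnmfe lwol bfop xosku
Hunk 7: at line 3 remove [wtz,xzpv] add [iqgp,xhl] -> 14 lines: jycq ynqt xhck psp iqgp xhl gnq czzeu tqxh miq lnmfe lwol bfop xosku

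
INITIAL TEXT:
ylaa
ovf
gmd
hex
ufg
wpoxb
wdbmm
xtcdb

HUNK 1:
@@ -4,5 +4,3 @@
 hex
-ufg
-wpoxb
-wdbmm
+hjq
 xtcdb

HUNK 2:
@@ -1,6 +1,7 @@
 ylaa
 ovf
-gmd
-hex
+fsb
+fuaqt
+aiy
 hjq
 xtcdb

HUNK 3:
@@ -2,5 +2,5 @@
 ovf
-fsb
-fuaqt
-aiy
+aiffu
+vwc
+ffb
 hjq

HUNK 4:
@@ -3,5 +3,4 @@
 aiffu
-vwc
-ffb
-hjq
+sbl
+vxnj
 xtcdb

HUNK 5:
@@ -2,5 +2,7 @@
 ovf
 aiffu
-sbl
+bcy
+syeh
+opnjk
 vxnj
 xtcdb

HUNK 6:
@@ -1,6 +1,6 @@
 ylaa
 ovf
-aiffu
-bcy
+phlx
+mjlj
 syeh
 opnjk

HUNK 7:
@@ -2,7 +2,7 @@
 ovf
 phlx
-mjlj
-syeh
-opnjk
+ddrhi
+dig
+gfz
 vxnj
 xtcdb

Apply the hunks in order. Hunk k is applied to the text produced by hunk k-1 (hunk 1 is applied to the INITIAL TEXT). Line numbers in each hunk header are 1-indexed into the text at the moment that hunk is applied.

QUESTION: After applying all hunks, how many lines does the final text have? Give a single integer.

Hunk 1: at line 4 remove [ufg,wpoxb,wdbmm] add [hjq] -> 6 lines: ylaa ovf gmd hex hjq xtcdb
Hunk 2: at line 1 remove [gmd,hex] add [fsb,fuaqt,aiy] -> 7 lines: ylaa ovf fsb fuaqt aiy hjq xtcdb
Hunk 3: at line 2 remove [fsb,fuaqt,aiy] add [aiffu,vwc,ffb] -> 7 lines: ylaa ovf aiffu vwc ffb hjq xtcdb
Hunk 4: at line 3 remove [vwc,ffb,hjq] add [sbl,vxnj] -> 6 lines: ylaa ovf aiffu sbl vxnj xtcdb
Hunk 5: at line 2 remove [sbl] add [bcy,syeh,opnjk] -> 8 lines: ylaa ovf aiffu bcy syeh opnjk vxnj xtcdb
Hunk 6: at line 1 remove [aiffu,bcy] add [phlx,mjlj] -> 8 lines: ylaa ovf phlx mjlj syeh opnjk vxnj xtcdb
Hunk 7: at line 2 remove [mjlj,syeh,opnjk] add [ddrhi,dig,gfz] -> 8 lines: ylaa ovf phlx ddrhi dig gfz vxnj xtcdb
Final line count: 8

Answer: 8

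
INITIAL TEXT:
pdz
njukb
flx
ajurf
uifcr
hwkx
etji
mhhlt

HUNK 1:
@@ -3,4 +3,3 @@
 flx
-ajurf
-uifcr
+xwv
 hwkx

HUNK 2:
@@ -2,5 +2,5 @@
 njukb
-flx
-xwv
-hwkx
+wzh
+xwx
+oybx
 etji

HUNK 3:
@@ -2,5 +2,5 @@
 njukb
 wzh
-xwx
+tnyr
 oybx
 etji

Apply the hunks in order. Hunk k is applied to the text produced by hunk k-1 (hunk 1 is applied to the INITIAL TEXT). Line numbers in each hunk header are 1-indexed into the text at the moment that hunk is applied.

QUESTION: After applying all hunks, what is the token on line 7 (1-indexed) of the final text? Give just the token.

Hunk 1: at line 3 remove [ajurf,uifcr] add [xwv] -> 7 lines: pdz njukb flx xwv hwkx etji mhhlt
Hunk 2: at line 2 remove [flx,xwv,hwkx] add [wzh,xwx,oybx] -> 7 lines: pdz njukb wzh xwx oybx etji mhhlt
Hunk 3: at line 2 remove [xwx] add [tnyr] -> 7 lines: pdz njukb wzh tnyr oybx etji mhhlt
Final line 7: mhhlt

Answer: mhhlt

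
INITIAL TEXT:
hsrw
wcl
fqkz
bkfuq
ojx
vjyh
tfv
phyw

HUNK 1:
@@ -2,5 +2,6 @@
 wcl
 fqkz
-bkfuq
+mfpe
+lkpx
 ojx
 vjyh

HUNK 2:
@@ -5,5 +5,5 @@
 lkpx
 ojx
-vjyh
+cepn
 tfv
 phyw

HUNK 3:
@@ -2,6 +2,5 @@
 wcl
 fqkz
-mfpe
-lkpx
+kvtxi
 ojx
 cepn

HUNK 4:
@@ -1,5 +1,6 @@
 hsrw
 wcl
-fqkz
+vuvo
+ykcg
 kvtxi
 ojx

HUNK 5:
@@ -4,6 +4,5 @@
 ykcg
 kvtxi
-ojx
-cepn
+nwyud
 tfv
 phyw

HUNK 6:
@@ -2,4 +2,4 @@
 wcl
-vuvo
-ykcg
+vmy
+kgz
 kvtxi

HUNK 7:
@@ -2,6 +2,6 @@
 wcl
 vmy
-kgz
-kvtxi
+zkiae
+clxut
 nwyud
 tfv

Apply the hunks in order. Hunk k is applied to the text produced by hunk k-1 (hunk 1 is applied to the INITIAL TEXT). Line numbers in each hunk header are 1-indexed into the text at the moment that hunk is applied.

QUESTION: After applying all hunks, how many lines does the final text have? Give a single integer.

Answer: 8

Derivation:
Hunk 1: at line 2 remove [bkfuq] add [mfpe,lkpx] -> 9 lines: hsrw wcl fqkz mfpe lkpx ojx vjyh tfv phyw
Hunk 2: at line 5 remove [vjyh] add [cepn] -> 9 lines: hsrw wcl fqkz mfpe lkpx ojx cepn tfv phyw
Hunk 3: at line 2 remove [mfpe,lkpx] add [kvtxi] -> 8 lines: hsrw wcl fqkz kvtxi ojx cepn tfv phyw
Hunk 4: at line 1 remove [fqkz] add [vuvo,ykcg] -> 9 lines: hsrw wcl vuvo ykcg kvtxi ojx cepn tfv phyw
Hunk 5: at line 4 remove [ojx,cepn] add [nwyud] -> 8 lines: hsrw wcl vuvo ykcg kvtxi nwyud tfv phyw
Hunk 6: at line 2 remove [vuvo,ykcg] add [vmy,kgz] -> 8 lines: hsrw wcl vmy kgz kvtxi nwyud tfv phyw
Hunk 7: at line 2 remove [kgz,kvtxi] add [zkiae,clxut] -> 8 lines: hsrw wcl vmy zkiae clxut nwyud tfv phyw
Final line count: 8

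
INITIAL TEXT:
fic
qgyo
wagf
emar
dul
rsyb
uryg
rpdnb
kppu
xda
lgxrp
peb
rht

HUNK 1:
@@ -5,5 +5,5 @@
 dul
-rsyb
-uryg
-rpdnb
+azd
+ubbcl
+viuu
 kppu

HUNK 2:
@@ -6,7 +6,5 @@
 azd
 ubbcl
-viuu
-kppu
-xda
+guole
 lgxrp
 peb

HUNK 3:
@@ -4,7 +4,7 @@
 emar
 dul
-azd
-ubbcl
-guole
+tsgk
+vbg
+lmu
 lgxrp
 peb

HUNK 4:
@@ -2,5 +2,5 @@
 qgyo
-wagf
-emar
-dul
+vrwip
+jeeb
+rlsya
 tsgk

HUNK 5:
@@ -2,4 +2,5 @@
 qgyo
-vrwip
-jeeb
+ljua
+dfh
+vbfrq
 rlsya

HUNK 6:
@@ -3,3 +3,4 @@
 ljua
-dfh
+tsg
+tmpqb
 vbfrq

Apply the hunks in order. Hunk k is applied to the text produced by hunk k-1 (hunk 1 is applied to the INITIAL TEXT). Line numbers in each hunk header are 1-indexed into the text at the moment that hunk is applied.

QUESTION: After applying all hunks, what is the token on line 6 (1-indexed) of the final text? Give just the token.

Answer: vbfrq

Derivation:
Hunk 1: at line 5 remove [rsyb,uryg,rpdnb] add [azd,ubbcl,viuu] -> 13 lines: fic qgyo wagf emar dul azd ubbcl viuu kppu xda lgxrp peb rht
Hunk 2: at line 6 remove [viuu,kppu,xda] add [guole] -> 11 lines: fic qgyo wagf emar dul azd ubbcl guole lgxrp peb rht
Hunk 3: at line 4 remove [azd,ubbcl,guole] add [tsgk,vbg,lmu] -> 11 lines: fic qgyo wagf emar dul tsgk vbg lmu lgxrp peb rht
Hunk 4: at line 2 remove [wagf,emar,dul] add [vrwip,jeeb,rlsya] -> 11 lines: fic qgyo vrwip jeeb rlsya tsgk vbg lmu lgxrp peb rht
Hunk 5: at line 2 remove [vrwip,jeeb] add [ljua,dfh,vbfrq] -> 12 lines: fic qgyo ljua dfh vbfrq rlsya tsgk vbg lmu lgxrp peb rht
Hunk 6: at line 3 remove [dfh] add [tsg,tmpqb] -> 13 lines: fic qgyo ljua tsg tmpqb vbfrq rlsya tsgk vbg lmu lgxrp peb rht
Final line 6: vbfrq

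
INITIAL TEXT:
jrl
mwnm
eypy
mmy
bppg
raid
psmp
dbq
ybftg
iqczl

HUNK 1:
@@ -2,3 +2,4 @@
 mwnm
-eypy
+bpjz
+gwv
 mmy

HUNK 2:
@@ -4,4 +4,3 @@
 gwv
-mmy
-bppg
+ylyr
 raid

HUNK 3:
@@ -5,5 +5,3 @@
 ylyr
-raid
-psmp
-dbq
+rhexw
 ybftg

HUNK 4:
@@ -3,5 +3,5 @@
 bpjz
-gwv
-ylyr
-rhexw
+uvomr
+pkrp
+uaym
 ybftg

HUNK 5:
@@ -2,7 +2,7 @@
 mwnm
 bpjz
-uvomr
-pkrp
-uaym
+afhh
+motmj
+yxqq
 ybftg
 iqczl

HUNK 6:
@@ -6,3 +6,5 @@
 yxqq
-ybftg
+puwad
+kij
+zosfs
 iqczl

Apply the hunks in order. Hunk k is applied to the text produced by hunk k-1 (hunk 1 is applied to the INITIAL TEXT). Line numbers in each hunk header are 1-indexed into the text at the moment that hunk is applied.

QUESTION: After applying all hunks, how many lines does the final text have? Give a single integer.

Hunk 1: at line 2 remove [eypy] add [bpjz,gwv] -> 11 lines: jrl mwnm bpjz gwv mmy bppg raid psmp dbq ybftg iqczl
Hunk 2: at line 4 remove [mmy,bppg] add [ylyr] -> 10 lines: jrl mwnm bpjz gwv ylyr raid psmp dbq ybftg iqczl
Hunk 3: at line 5 remove [raid,psmp,dbq] add [rhexw] -> 8 lines: jrl mwnm bpjz gwv ylyr rhexw ybftg iqczl
Hunk 4: at line 3 remove [gwv,ylyr,rhexw] add [uvomr,pkrp,uaym] -> 8 lines: jrl mwnm bpjz uvomr pkrp uaym ybftg iqczl
Hunk 5: at line 2 remove [uvomr,pkrp,uaym] add [afhh,motmj,yxqq] -> 8 lines: jrl mwnm bpjz afhh motmj yxqq ybftg iqczl
Hunk 6: at line 6 remove [ybftg] add [puwad,kij,zosfs] -> 10 lines: jrl mwnm bpjz afhh motmj yxqq puwad kij zosfs iqczl
Final line count: 10

Answer: 10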